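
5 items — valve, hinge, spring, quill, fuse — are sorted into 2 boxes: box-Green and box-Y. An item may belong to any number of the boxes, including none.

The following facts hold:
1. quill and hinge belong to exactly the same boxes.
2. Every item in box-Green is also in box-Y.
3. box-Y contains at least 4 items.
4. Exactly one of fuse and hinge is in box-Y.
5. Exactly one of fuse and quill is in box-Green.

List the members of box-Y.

box-Y = {hinge, quill, spring, valve}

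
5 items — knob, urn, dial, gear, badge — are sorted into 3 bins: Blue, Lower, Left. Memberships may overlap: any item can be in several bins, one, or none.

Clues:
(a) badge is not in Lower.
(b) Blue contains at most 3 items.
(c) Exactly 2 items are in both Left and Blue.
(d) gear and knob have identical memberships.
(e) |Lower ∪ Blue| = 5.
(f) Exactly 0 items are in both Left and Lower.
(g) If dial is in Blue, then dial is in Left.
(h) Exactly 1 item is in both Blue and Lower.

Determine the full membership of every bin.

Blue = {badge, dial, urn}; Lower = {gear, knob, urn}; Left = {badge, dial}

From (a): badge ∉ Lower.
Suppose knob ∈ Blue: no assignment then satisfies all the clues, so knob ∉ Blue.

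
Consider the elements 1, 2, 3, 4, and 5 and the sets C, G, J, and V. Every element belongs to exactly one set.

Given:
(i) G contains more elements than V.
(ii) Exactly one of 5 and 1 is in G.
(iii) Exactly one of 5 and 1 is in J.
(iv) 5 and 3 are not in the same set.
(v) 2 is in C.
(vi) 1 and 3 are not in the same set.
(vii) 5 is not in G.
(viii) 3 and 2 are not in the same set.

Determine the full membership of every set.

C = {2}; G = {1, 4}; J = {5}; V = {3}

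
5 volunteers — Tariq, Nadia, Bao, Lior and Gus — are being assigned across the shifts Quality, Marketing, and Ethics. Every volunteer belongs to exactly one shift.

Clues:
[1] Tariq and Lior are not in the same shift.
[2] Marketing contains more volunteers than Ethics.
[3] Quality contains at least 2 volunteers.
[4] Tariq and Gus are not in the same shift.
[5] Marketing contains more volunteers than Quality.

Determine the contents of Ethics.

Ethics = {}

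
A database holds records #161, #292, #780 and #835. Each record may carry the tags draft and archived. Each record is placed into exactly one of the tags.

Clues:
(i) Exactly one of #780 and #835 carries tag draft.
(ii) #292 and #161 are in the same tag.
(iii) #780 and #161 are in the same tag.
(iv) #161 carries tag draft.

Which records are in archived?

From (iv): #161 ∈ draft.
(ii): #292 matches #161: #292 ∈ draft.
(iii): #780 matches #161: #780 ∈ draft.
(i) (exactly one): #835 ∉ draft.
Only one tag left: #835 ∈ archived.

archived = {#835}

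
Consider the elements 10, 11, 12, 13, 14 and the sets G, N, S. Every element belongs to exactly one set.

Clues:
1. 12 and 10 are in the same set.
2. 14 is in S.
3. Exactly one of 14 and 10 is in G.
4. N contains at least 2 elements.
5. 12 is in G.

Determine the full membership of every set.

From (2): 14 ∈ S.
From (5): 12 ∈ G.
(1): 10 matches 12: 10 ∈ G.
(4): only 2 candidates remain for N, so all are in.

G = {10, 12}; N = {11, 13}; S = {14}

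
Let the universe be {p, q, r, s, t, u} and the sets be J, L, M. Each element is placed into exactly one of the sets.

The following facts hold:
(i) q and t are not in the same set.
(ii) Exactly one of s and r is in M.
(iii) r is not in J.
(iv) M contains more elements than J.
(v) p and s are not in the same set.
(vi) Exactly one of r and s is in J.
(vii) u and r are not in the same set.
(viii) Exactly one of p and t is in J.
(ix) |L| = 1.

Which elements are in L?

From (iii): r ∉ J.
(vi) (exactly one): s ∈ J.
(ii) (exactly one): r ∈ M.
(v): p ∉ J.
(vii): u ∉ M.
(viii) (exactly one): t ∈ J.
(i): q ∉ J.
Suppose p ∈ L: no assignment then satisfies all the clues, so p ∉ L.

L = {u}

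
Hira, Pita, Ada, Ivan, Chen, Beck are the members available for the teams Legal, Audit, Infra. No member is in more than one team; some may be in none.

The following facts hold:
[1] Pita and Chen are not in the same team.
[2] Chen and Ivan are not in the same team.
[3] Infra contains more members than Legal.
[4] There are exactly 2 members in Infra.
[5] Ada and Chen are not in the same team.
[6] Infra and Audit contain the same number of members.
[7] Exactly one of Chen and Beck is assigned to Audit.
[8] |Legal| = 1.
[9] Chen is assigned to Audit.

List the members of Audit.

From (9): Chen ∈ Audit.
(1): Pita ∉ Audit.
(2): Ivan ∉ Audit.
(5): Ada ∉ Audit.
(7) (exactly one): Beck ∉ Audit.
Suppose Hira ∉ Audit: no assignment then satisfies all the clues, so Hira ∈ Audit.

Audit = {Chen, Hira}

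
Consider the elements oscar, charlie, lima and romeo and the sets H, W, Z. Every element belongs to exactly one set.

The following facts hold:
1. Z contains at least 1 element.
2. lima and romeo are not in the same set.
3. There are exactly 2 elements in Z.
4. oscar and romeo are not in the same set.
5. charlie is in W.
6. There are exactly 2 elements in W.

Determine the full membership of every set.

H = {}; W = {charlie, romeo}; Z = {lima, oscar}

From (5): charlie ∈ W.
Suppose oscar ∈ H: no assignment then satisfies all the clues, so oscar ∉ H.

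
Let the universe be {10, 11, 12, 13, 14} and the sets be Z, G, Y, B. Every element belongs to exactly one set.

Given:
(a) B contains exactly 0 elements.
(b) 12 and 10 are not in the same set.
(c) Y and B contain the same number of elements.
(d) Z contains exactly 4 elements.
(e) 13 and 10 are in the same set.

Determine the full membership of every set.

Z = {10, 11, 13, 14}; G = {12}; Y = {}; B = {}

(a): B already has 0, so the rest are out.
Suppose 10 ∉ Z: no assignment then satisfies all the clues, so 10 ∈ Z.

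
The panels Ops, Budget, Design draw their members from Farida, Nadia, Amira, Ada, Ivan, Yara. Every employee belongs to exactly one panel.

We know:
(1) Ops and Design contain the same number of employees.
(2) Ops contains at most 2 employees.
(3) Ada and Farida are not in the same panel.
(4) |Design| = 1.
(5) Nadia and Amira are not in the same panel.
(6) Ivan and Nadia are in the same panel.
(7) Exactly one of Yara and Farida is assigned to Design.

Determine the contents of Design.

Design = {Farida}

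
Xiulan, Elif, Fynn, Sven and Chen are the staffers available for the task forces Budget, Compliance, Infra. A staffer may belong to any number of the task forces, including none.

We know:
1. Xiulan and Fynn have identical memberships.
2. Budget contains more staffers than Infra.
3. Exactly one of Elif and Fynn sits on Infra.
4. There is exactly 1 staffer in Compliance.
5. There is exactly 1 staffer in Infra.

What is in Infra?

Infra = {Elif}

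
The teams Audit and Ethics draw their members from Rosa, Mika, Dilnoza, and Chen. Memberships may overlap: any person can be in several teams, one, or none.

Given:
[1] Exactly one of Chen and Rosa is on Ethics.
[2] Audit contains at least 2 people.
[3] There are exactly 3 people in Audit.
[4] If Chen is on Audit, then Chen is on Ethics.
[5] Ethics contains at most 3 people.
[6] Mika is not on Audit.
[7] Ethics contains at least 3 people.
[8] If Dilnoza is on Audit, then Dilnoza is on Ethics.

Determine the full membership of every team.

Audit = {Chen, Dilnoza, Rosa}; Ethics = {Chen, Dilnoza, Mika}

From (6): Mika ∉ Audit.
(3): only 3 candidates remain for Audit, so all are in.
(4): Chen ∈ Ethics.
(8): Dilnoza ∈ Ethics.
(1) (exactly one): Rosa ∉ Ethics.
(7): only 3 candidates remain for Ethics, so all are in.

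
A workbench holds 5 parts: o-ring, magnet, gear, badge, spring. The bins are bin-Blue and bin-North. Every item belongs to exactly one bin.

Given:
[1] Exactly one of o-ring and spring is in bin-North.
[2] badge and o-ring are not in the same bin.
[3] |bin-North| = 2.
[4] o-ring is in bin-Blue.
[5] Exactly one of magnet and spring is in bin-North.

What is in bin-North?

bin-North = {badge, spring}

From (4): o-ring ∈ bin-Blue.
(1) (exactly one): spring ∈ bin-North.
(2): badge ∉ bin-Blue.
(5) (exactly one): magnet ∉ bin-North.
Only one bin left: magnet ∈ bin-Blue.
Only one bin left: badge ∈ bin-North.
(3): bin-North already has 2, so the rest are out.
Only one bin left: gear ∈ bin-Blue.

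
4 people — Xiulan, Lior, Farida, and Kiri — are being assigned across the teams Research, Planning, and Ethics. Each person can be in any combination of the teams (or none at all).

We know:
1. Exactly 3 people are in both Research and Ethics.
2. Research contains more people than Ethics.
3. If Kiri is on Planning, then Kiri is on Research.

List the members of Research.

Research = {Farida, Kiri, Lior, Xiulan}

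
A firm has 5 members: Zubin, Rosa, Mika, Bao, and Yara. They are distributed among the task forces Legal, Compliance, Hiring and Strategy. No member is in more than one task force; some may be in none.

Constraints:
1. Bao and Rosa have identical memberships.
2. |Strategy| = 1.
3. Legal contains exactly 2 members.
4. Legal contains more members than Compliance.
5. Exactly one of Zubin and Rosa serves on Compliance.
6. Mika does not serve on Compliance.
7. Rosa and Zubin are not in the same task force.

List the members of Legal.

Legal = {Bao, Rosa}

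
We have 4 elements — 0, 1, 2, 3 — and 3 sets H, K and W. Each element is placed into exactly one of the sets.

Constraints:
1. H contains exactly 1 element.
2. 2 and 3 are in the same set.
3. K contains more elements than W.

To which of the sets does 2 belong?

2: K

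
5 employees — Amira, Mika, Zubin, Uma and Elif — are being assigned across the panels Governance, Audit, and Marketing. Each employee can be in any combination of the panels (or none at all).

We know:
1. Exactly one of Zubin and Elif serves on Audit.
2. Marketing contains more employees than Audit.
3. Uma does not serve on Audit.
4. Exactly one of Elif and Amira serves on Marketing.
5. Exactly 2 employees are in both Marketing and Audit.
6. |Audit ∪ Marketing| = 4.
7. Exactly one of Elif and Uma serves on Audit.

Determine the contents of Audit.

Audit = {Elif, Mika}

From (3): Uma ∉ Audit.
(7) (exactly one): Elif ∈ Audit.
(1) (exactly one): Zubin ∉ Audit.
Suppose Amira ∈ Audit: no assignment then satisfies all the clues, so Amira ∉ Audit.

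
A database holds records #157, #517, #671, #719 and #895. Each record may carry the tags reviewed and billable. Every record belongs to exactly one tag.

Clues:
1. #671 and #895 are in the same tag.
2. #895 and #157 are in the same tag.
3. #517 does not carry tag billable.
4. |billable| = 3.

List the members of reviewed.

From (3): #517 ∉ billable.
Only one tag left: #517 ∈ reviewed.
Suppose #157 ∈ reviewed: no assignment then satisfies all the clues, so #157 ∉ reviewed.

reviewed = {#517, #719}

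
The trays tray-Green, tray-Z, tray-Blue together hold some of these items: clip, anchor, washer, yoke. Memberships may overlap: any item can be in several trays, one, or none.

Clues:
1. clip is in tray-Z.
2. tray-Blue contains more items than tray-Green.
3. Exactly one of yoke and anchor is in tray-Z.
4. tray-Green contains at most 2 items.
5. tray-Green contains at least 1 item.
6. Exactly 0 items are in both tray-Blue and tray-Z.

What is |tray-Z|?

2

From (1): clip ∈ tray-Z.
Suppose clip ∈ tray-Blue: no assignment then satisfies all the clues, so clip ∉ tray-Blue.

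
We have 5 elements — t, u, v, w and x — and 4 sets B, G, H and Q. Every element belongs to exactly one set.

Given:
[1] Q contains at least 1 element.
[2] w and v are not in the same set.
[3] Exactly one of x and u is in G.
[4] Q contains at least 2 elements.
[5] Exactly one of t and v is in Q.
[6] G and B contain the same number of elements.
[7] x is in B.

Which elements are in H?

H = {v}

From (7): x ∈ B.
(3) (exactly one): u ∈ G.
Suppose t ∈ H: no assignment then satisfies all the clues, so t ∉ H.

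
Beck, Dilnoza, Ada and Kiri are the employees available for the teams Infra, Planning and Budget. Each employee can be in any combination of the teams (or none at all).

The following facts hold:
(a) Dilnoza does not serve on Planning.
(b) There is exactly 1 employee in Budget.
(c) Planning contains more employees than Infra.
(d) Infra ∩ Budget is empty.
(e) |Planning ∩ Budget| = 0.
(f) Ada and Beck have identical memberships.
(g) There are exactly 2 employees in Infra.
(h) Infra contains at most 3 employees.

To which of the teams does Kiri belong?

Kiri: Planning

From (a): Dilnoza ∉ Planning.
Suppose Kiri ∈ Infra: no assignment then satisfies all the clues, so Kiri ∉ Infra.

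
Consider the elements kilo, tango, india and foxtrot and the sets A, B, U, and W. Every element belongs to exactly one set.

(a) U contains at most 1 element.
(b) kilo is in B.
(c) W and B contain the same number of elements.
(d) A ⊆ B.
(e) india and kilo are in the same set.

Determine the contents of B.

B = {india, kilo}

From (b): kilo ∈ B.
(e): india matches kilo: india ∉ A.
(e): india matches kilo: india ∈ B.
Suppose tango ∈ B: no assignment then satisfies all the clues, so tango ∉ B.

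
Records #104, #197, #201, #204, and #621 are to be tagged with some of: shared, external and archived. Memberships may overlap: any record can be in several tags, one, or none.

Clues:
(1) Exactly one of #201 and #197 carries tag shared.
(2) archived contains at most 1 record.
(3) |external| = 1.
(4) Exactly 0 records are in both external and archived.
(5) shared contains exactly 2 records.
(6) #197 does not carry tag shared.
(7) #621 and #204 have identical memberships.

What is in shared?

shared = {#104, #201}

From (6): #197 ∉ shared.
(1) (exactly one): #201 ∈ shared.
Suppose #104 ∉ shared: no assignment then satisfies all the clues, so #104 ∈ shared.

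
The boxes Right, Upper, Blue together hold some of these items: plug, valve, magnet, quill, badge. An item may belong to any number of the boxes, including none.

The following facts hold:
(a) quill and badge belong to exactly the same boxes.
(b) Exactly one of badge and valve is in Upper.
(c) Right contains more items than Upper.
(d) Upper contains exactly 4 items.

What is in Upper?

Upper = {badge, magnet, plug, quill}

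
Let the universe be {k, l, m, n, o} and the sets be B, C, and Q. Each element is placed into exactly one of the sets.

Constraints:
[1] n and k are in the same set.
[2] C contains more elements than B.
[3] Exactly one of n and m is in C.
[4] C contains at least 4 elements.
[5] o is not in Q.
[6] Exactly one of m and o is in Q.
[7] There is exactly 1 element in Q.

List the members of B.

From (5): o ∉ Q.
(6) (exactly one): m ∈ Q.
(7): Q already has 1, so the rest are out.
(3) (exactly one): n ∈ C.
(4): only 4 candidates remain for C, so all are in.

B = {}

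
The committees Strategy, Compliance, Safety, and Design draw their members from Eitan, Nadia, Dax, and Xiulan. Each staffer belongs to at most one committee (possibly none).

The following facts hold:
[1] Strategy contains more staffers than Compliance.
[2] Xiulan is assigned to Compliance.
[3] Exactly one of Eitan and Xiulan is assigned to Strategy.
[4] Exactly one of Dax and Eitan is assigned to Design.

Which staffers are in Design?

Design = {Dax}

From (2): Xiulan ∈ Compliance.
(3) (exactly one): Eitan ∈ Strategy.
(4) (exactly one): Dax ∈ Design.
Suppose Nadia ∈ Design: no assignment then satisfies all the clues, so Nadia ∉ Design.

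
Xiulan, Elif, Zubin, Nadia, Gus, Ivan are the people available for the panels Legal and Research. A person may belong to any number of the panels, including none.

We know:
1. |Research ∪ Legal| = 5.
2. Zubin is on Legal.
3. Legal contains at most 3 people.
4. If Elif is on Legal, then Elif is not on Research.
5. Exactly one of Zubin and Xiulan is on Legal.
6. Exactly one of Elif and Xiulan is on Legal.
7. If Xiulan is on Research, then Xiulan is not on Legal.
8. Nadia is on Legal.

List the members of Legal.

From (2): Zubin ∈ Legal.
From (8): Nadia ∈ Legal.
(5) (exactly one): Xiulan ∉ Legal.
(6) (exactly one): Elif ∈ Legal.
(3): Legal already has 3, so the rest are out.
(4): Elif ∉ Research.

Legal = {Elif, Nadia, Zubin}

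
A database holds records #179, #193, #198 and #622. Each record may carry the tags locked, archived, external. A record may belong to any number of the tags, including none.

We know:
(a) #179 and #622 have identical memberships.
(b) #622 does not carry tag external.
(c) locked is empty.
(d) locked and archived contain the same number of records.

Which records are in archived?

archived = {}

From (b): #622 ∉ external.
(a): #179 matches #622: #179 ∉ external.
(c): locked already has 0, so the rest are out.
Suppose #179 ∈ archived: no assignment then satisfies all the clues, so #179 ∉ archived.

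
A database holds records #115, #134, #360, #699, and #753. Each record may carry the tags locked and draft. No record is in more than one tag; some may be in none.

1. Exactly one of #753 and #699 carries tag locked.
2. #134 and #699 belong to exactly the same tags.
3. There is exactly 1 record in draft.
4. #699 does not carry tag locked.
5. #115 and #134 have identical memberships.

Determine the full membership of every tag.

From (4): #699 ∉ locked.
(1) (exactly one): #753 ∈ locked.
(2): #134 matches #699: #134 ∉ locked.
(5): #115 matches #134: #115 ∉ locked.
Suppose #115 ∈ draft: no assignment then satisfies all the clues, so #115 ∉ draft.

locked = {#753}; draft = {#360}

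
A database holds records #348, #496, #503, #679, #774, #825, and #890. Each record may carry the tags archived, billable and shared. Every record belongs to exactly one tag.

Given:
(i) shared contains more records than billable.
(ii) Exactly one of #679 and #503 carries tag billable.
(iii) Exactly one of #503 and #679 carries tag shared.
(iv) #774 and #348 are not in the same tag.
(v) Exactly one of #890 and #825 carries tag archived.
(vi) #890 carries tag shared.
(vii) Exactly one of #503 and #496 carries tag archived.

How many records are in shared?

From (vi): #890 ∈ shared.
(v) (exactly one): #825 ∈ archived.
Suppose #496 ∉ archived: no assignment then satisfies all the clues, so #496 ∈ archived.

3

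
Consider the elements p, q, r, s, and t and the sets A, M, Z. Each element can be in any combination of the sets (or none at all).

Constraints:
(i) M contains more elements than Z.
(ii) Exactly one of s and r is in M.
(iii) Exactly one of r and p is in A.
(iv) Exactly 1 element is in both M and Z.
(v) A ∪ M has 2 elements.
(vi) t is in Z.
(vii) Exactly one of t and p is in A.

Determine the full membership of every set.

A = {r, t}; M = {r, t}; Z = {t}

From (vi): t ∈ Z.
Suppose p ∈ A: no assignment then satisfies all the clues, so p ∉ A.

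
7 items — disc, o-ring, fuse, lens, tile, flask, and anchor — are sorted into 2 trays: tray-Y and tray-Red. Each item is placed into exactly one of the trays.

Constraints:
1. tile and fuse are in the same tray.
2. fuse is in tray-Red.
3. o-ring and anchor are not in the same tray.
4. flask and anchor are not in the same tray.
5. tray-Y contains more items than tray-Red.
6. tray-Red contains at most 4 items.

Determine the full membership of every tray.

tray-Y = {disc, flask, lens, o-ring}; tray-Red = {anchor, fuse, tile}

From (2): fuse ∈ tray-Red.
(1): tile matches fuse: tile ∉ tray-Y.
(1): tile matches fuse: tile ∈ tray-Red.
Suppose disc ∉ tray-Y: no assignment then satisfies all the clues, so disc ∈ tray-Y.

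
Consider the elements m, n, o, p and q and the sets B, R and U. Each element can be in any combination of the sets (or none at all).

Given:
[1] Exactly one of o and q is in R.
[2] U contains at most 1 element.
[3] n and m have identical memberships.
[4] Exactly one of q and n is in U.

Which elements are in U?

U = {q}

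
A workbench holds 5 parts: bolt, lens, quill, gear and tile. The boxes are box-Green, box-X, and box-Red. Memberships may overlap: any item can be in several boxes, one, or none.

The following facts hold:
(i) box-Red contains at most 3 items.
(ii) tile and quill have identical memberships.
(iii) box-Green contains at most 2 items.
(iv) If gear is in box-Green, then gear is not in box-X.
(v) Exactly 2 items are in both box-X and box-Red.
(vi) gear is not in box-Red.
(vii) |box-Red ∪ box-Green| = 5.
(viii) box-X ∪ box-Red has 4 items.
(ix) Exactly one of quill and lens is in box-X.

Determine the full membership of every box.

box-Green = {bolt, gear}; box-X = {bolt, quill, tile}; box-Red = {lens, quill, tile}

From (vi): gear ∉ box-Red.
Suppose bolt ∉ box-Green: no assignment then satisfies all the clues, so bolt ∈ box-Green.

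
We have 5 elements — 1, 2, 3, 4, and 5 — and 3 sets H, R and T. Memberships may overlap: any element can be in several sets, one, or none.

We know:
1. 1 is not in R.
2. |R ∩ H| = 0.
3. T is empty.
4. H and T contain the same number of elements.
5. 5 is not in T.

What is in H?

H = {}

From (1): 1 ∉ R.
From (5): 5 ∉ T.
(3): T already has 0, so the rest are out.
Suppose 1 ∈ H: no assignment then satisfies all the clues, so 1 ∉ H.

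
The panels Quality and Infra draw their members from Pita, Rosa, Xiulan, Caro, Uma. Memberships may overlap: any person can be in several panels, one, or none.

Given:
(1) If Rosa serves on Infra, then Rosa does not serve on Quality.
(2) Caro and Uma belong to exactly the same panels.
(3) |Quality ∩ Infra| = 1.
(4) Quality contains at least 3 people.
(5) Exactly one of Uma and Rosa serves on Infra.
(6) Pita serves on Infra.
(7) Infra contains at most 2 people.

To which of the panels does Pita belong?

From (6): Pita ∈ Infra.
Suppose Pita ∉ Quality: no assignment then satisfies all the clues, so Pita ∈ Quality.

Pita: Infra, Quality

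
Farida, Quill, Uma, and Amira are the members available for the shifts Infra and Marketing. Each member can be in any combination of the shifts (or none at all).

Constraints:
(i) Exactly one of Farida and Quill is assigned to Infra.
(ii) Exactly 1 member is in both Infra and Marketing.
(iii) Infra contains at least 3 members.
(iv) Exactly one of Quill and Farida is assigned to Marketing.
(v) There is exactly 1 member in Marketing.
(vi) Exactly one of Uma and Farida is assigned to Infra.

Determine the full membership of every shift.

Infra = {Amira, Quill, Uma}; Marketing = {Quill}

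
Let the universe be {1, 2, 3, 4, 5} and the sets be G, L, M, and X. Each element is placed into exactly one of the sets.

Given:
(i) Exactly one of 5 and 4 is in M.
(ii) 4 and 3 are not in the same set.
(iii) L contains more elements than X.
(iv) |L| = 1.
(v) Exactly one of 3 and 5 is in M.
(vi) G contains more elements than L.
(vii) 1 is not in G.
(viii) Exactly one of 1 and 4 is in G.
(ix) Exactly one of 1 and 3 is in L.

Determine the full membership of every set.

G = {2, 4}; L = {3}; M = {1, 5}; X = {}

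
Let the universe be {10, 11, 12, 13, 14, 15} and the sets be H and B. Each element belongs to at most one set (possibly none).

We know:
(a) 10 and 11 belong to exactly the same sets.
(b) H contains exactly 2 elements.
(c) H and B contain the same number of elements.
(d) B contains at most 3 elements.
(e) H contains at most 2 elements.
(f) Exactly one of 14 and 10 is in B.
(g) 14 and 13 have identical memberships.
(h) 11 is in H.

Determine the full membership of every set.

H = {10, 11}; B = {13, 14}

From (h): 11 ∈ H.
(a): 10 matches 11: 10 ∈ H.
(b): H already has 2, so the rest are out.
(f) (exactly one): 14 ∈ B.
(g): 13 matches 14: 13 ∈ B.
Suppose 12 ∈ B: no assignment then satisfies all the clues, so 12 ∉ B.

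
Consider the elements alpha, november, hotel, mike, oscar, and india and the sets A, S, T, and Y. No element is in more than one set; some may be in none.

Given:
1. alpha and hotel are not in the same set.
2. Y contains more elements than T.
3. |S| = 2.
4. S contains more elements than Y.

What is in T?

T = {}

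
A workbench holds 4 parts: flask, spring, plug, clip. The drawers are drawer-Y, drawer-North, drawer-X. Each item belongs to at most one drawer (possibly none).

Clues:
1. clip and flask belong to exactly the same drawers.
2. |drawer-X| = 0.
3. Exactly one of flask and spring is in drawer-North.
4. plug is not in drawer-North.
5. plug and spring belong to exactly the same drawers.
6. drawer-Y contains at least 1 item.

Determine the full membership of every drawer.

drawer-Y = {plug, spring}; drawer-North = {clip, flask}; drawer-X = {}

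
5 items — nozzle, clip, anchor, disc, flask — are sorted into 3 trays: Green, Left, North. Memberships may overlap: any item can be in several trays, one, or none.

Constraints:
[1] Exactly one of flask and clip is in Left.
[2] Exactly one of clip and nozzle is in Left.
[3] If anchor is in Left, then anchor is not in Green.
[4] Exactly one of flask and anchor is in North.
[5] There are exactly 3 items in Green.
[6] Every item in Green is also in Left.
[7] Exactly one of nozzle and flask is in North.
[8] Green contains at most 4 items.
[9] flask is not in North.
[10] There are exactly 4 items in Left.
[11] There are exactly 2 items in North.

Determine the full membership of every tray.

Green = {disc, flask, nozzle}; Left = {anchor, disc, flask, nozzle}; North = {anchor, nozzle}

From (9): flask ∉ North.
(4) (exactly one): anchor ∈ North.
(7) (exactly one): nozzle ∈ North.
(11): North already has 2, so the rest are out.
Suppose nozzle ∉ Green: no assignment then satisfies all the clues, so nozzle ∈ Green.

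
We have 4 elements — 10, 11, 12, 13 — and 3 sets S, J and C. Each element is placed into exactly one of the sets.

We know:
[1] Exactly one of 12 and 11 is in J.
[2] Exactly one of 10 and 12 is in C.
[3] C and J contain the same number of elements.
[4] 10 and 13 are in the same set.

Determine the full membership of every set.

S = {10, 13}; J = {11}; C = {12}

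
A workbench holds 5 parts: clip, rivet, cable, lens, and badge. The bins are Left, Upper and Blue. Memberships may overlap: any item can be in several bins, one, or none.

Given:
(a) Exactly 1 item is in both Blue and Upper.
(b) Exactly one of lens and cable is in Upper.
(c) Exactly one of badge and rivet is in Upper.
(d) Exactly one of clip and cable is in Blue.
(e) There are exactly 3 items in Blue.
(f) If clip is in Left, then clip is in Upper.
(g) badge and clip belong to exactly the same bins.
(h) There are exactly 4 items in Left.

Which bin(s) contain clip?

clip: Left, Upper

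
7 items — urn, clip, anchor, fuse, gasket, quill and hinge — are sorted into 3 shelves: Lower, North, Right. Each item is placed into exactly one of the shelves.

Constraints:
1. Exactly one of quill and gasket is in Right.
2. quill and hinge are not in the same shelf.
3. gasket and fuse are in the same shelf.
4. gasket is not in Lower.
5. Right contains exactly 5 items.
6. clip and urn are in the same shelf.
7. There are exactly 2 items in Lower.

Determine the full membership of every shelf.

From (4): gasket ∉ Lower.
(3): fuse matches gasket: fuse ∉ Lower.
Suppose urn ∈ Lower: no assignment then satisfies all the clues, so urn ∉ Lower.

Lower = {anchor, quill}; North = {}; Right = {clip, fuse, gasket, hinge, urn}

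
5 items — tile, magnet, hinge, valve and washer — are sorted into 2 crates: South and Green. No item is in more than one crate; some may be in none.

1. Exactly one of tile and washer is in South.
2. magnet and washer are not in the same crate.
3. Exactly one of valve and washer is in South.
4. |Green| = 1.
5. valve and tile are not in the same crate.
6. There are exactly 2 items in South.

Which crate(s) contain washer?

washer: South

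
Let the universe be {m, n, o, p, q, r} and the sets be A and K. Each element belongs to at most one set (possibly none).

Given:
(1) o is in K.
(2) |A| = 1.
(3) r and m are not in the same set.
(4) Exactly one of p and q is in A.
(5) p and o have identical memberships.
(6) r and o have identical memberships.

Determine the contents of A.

From (1): o ∈ K.
(5): p matches o: p ∉ A.
(5): p matches o: p ∈ K.
(6): r matches o: r ∉ A.
(6): r matches o: r ∈ K.
(3): m ∉ K.
(4) (exactly one): q ∈ A.
(2): A already has 1, so the rest are out.

A = {q}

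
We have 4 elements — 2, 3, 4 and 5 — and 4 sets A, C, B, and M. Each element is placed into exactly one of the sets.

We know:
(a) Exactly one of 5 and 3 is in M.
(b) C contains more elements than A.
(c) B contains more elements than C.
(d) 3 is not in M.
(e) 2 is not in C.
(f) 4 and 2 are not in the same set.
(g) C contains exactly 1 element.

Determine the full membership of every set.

A = {}; C = {4}; B = {2, 3}; M = {5}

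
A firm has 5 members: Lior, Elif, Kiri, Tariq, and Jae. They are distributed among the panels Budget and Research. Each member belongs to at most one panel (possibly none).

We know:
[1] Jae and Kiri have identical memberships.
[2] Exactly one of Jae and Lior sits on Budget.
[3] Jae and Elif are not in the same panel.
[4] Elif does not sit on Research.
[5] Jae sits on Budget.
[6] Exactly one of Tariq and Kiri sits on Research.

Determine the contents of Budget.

From (4): Elif ∉ Research.
From (5): Jae ∈ Budget.
(1): Kiri matches Jae: Kiri ∈ Budget.
(2) (exactly one): Lior ∉ Budget.
(3): Elif ∉ Budget.
(6) (exactly one): Tariq ∈ Research.

Budget = {Jae, Kiri}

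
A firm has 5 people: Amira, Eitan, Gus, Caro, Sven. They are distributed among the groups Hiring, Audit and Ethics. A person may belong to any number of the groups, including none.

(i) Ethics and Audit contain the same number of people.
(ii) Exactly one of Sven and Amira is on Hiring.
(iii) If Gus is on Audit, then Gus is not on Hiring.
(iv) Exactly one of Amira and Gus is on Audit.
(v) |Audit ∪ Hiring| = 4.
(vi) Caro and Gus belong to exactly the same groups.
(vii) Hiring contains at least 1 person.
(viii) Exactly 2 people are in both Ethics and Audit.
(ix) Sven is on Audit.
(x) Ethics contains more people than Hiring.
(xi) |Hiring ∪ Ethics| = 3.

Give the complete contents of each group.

Hiring = {Amira}; Audit = {Caro, Gus, Sven}; Ethics = {Amira, Caro, Gus}

From (ix): Sven ∈ Audit.
Suppose Amira ∉ Hiring: no assignment then satisfies all the clues, so Amira ∈ Hiring.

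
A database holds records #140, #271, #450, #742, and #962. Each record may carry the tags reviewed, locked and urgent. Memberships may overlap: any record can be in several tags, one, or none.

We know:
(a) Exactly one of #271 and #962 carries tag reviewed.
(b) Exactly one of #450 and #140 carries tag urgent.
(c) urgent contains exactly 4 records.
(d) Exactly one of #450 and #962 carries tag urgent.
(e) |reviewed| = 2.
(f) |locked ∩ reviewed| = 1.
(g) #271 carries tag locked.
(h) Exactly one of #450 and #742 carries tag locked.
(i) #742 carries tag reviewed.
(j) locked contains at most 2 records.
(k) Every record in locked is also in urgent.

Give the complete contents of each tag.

reviewed = {#742, #962}; locked = {#271, #742}; urgent = {#140, #271, #742, #962}

From (g): #271 ∈ locked.
From (i): #742 ∈ reviewed.
(k) with #271 ∈ locked: #271 ∈ urgent.
Suppose #140 ∈ reviewed: no assignment then satisfies all the clues, so #140 ∉ reviewed.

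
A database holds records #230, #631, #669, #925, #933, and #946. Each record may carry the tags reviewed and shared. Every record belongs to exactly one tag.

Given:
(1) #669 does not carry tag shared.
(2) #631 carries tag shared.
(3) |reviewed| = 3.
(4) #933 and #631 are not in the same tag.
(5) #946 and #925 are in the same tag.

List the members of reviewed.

reviewed = {#230, #669, #933}

From (1): #669 ∉ shared.
From (2): #631 ∈ shared.
(4): #933 ∉ shared.
Only one tag left: #669 ∈ reviewed.
Only one tag left: #933 ∈ reviewed.
Suppose #230 ∉ reviewed: no assignment then satisfies all the clues, so #230 ∈ reviewed.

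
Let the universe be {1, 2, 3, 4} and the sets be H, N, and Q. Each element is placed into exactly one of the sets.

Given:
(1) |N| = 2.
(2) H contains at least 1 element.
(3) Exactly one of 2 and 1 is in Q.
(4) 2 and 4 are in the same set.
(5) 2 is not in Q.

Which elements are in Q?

From (5): 2 ∉ Q.
(3) (exactly one): 1 ∈ Q.
(4): 4 matches 2: 4 ∉ Q.
Suppose 3 ∈ Q: no assignment then satisfies all the clues, so 3 ∉ Q.

Q = {1}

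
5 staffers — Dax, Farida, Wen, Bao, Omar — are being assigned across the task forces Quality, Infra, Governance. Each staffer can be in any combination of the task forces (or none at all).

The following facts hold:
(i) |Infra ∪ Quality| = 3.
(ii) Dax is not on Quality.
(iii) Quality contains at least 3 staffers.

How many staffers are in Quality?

3

From (ii): Dax ∉ Quality.
Suppose Dax ∈ Infra: no assignment then satisfies all the clues, so Dax ∉ Infra.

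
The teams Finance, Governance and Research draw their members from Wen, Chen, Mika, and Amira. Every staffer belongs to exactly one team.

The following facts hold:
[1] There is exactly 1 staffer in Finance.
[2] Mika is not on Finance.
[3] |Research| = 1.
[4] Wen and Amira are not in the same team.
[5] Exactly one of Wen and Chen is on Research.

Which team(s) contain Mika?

From (2): Mika ∉ Finance.
Suppose Mika ∉ Governance: no assignment then satisfies all the clues, so Mika ∈ Governance.

Mika: Governance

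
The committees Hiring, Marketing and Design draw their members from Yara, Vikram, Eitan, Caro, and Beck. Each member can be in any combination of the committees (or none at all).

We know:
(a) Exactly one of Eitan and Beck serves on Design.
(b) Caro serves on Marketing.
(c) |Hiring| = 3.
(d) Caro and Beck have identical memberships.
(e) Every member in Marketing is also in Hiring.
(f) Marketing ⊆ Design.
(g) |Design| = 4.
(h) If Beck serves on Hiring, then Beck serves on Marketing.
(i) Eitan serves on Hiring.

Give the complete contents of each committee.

Hiring = {Beck, Caro, Eitan}; Marketing = {Beck, Caro}; Design = {Beck, Caro, Vikram, Yara}

From (b): Caro ∈ Marketing.
From (i): Eitan ∈ Hiring.
(d): Beck matches Caro: Beck ∈ Marketing.
(e) with Caro ∈ Marketing: Caro ∈ Hiring.
(e) with Beck ∈ Marketing: Beck ∈ Hiring.
(f) with Caro ∈ Marketing: Caro ∈ Design.
(f) with Beck ∈ Marketing: Beck ∈ Design.
(a) (exactly one): Eitan ∉ Design.
(c): Hiring already has 3, so the rest are out.
(e) contrapositive: Yara ∉ Marketing.
(e) contrapositive: Vikram ∉ Marketing.
(g): only 4 candidates remain for Design, so all are in.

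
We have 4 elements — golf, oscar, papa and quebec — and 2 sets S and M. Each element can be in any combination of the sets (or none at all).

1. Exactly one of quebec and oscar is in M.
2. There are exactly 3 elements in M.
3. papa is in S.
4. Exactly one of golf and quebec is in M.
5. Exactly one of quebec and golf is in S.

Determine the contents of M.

M = {golf, oscar, papa}

From (3): papa ∈ S.
Suppose golf ∉ M: no assignment then satisfies all the clues, so golf ∈ M.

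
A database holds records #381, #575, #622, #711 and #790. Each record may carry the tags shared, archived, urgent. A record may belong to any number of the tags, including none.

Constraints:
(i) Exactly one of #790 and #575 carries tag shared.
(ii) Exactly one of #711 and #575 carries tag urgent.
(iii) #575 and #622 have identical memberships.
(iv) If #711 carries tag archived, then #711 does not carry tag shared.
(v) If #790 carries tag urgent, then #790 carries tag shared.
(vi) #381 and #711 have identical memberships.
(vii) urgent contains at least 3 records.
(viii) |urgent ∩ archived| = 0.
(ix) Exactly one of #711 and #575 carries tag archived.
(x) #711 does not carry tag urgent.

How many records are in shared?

1

From (x): #711 ∉ urgent.
(ii) (exactly one): #575 ∈ urgent.
(iii): #622 matches #575: #622 ∈ urgent.
(vi): #381 matches #711: #381 ∉ urgent.
(vii): only 3 candidates remain for urgent, so all are in.
(v): #790 ∈ shared.
(i) (exactly one): #575 ∉ shared.
(iii): #622 matches #575: #622 ∉ shared.
Suppose #381 ∈ shared: no assignment then satisfies all the clues, so #381 ∉ shared.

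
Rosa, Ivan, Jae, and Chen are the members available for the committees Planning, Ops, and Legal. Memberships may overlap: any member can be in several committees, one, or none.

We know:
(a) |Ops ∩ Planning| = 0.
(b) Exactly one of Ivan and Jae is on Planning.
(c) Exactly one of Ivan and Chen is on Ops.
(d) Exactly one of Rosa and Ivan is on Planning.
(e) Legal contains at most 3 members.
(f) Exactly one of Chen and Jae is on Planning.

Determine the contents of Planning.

Planning = {Jae, Rosa}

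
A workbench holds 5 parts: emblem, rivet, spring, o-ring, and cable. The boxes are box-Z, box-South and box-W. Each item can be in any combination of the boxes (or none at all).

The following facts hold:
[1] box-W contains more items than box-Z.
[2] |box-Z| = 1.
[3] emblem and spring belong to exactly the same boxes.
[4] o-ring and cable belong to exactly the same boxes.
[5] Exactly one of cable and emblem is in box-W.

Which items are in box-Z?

box-Z = {rivet}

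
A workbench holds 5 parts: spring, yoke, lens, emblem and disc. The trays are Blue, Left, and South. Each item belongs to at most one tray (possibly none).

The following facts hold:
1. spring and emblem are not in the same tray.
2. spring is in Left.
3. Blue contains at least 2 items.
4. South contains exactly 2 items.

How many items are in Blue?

2

From (2): spring ∈ Left.
(1): emblem ∉ Left.
Suppose yoke ∈ Left: no assignment then satisfies all the clues, so yoke ∉ Left.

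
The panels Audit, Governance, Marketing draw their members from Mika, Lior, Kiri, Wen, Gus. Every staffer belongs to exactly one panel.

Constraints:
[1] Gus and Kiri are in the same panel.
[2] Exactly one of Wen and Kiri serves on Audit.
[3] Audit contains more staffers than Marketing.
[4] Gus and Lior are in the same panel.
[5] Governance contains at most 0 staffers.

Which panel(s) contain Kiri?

(5): Governance already has 0, so the rest are out.
Suppose Kiri ∉ Audit: no assignment then satisfies all the clues, so Kiri ∈ Audit.

Kiri: Audit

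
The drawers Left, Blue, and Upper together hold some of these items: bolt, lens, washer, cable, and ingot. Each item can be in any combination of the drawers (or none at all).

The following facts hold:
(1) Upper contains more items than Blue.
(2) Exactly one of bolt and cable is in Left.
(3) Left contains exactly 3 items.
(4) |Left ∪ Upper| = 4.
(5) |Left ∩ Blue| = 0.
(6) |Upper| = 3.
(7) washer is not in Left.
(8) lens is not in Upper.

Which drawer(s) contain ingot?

ingot: Left, Upper

From (7): washer ∉ Left.
From (8): lens ∉ Upper.
Suppose ingot ∉ Left: no assignment then satisfies all the clues, so ingot ∈ Left.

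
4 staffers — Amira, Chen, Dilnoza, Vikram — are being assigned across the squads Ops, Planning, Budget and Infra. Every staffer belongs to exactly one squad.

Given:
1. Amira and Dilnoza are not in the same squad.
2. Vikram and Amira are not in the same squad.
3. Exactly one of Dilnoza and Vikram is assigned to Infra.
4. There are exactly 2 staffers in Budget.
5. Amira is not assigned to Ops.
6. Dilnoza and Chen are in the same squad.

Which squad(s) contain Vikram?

From (5): Amira ∉ Ops.
Suppose Vikram ∈ Ops: no assignment then satisfies all the clues, so Vikram ∉ Ops.

Vikram: Infra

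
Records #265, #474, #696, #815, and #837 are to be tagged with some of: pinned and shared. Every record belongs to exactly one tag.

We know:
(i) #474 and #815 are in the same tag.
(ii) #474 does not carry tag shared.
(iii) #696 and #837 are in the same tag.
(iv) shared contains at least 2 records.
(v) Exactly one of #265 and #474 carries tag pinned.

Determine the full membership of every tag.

pinned = {#474, #815}; shared = {#265, #696, #837}

From (ii): #474 ∉ shared.
(i): #815 matches #474: #815 ∉ shared.
Only one tag left: #474 ∈ pinned.
Only one tag left: #815 ∈ pinned.
(v) (exactly one): #265 ∉ pinned.
Only one tag left: #265 ∈ shared.
Suppose #696 ∈ pinned: no assignment then satisfies all the clues, so #696 ∉ pinned.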